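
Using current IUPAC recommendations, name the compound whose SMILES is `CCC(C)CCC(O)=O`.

The longest carbon chain that includes the –COOH group has 6 carbons, so the parent hydride is hexane.
The highest-priority functional group is a carboxylic acid (terminal –COOH), so the name ends in -oic acid.
Choose the numbering such that the carboxylic acid carbon is C-1 by definition.
This places a methyl group at C-4.
Assembling the pieces gives 4-methylhexanoic acid.

4-methylhexanoic acid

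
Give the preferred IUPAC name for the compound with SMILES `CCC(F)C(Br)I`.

The longest carbon chain is 4 atoms: the parent is butane.
Number the chain so that the substituent locant set {1,1,2} is lower than {3,4,4} at the first point of difference.
This places a bromo group at C-1; a fluoro group at C-2; an iodo group at C-1.
Prefixes are listed alphabetically: bromo, fluoro, iodo.
Assembling the pieces gives 1-bromo-2-fluoro-1-iodobutane.

1-bromo-2-fluoro-1-iodobutane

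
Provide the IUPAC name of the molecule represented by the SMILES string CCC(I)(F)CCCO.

Counting along the main chain through the –OH group gives 6 carbons: the parent is hexane.
An alcohol (–OH) is the principal characteristic group, giving the suffix -ol.
The numbering direction is chosen so that numbering from this end puts the hydroxyl group at C-1 rather than C-6.
This places the hydroxyl at C-1; a fluoro group at C-4; an iodo group at C-4.
Prefixes are listed alphabetically: fluoro, iodo.
Assembling the pieces gives 4-fluoro-4-iodohexan-1-ol.

4-fluoro-4-iodohexan-1-ol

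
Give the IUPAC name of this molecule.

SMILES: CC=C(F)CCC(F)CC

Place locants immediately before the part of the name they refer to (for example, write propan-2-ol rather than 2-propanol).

3,6-difluorooct-2-ene

The longest carbon chain that includes the multiple bond has 8 carbons, so the parent hydride is octane.
A C=C double bond in the chain gives the infix -ene-.
The numbering direction is chosen so that numbering from this end puts the double bond at C-2 rather than C-6.
With this numbering: the double bond between C-2 and C-3; fluoro groups at C-3 and C-6.
The name is 3,6-difluorooct-2-ene.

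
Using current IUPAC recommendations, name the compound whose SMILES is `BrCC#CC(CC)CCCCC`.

The longest chain bearing the multiple bond is 9 carbons long (nonane).
There is one C≡C triple bond, indicated by the ending -yne.
The numbering direction is chosen so that numbering from this end puts the triple bond at C-2 rather than C-7.
With this numbering: the triple bond between C-2 and C-3; a bromo group at C-1; an ethyl group at C-4.
Prefixes are listed alphabetically: bromo, ethyl.
Putting it together: 1-bromo-4-ethylnon-2-yne.

1-bromo-4-ethylnon-2-yne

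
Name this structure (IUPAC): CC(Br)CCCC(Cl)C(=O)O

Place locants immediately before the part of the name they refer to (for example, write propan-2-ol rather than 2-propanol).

6-bromo-2-chloroheptanoic acid

Counting along the main chain through the –COOH group gives 7 carbons: the parent is heptane.
The principal characteristic group is a carboxylic acid (terminal –COOH), named with the suffix -oic acid.
The numbering direction is chosen so that the carboxylic acid carbon is C-1 by definition.
With this numbering: a bromo group at C-6; a chloro group at C-2.
Substituent prefixes are cited in alphabetical order (multiplying prefixes like di-/tri- are ignored for ordering).
The name is 6-bromo-2-chloroheptanoic acid.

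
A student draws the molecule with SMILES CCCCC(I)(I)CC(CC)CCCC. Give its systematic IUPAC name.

The longest carbon chain is 11 atoms: the parent is undecane.
Number the chain so that the substituent locant set {5,5,7} is lower than {5,7,7} at the first point of difference.
This places an ethyl group at C-7; two iodo groups at C-5.
Prefixes are listed alphabetically: ethyl, iodo.
The name is 7-ethyl-5,5-diiodoundecane.

7-ethyl-5,5-diiodoundecane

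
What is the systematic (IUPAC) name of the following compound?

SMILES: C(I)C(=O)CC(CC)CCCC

The longest chain bearing the carbonyl is 8 carbons long (octane).
The highest-priority functional group is a ketone (C=O on an internal carbon), so the name ends in -one.
The numbering direction is chosen so that numbering from this end puts the carbonyl group at C-2 rather than C-7.
That gives the carbonyl at C-2; an ethyl group at C-4; an iodo group at C-1.
The substituents are ordered alphabetically, ignoring any di-/tri- multipliers.
Assembling the pieces gives 4-ethyl-1-iodooctan-2-one.

4-ethyl-1-iodooctan-2-one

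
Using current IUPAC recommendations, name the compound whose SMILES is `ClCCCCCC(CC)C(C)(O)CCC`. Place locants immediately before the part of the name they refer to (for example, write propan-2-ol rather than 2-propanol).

The longest carbon chain that includes the –OH group has 10 carbons, so the parent hydride is decane.
An alcohol (–OH) is the principal characteristic group, giving the suffix -ol.
Number the chain so that numbering from this end puts the hydroxyl group at C-4 rather than C-7.
With this numbering: the hydroxyl at C-4; a chloro group at C-10; an ethyl group at C-5; a methyl group at C-4.
Prefixes are listed alphabetically: chloro, ethyl, methyl.
Putting it together: 10-chloro-5-ethyl-4-methyldecan-4-ol.

10-chloro-5-ethyl-4-methyldecan-4-ol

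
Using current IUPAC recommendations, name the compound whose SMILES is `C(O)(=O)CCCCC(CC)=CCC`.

The longest chain bearing the –COOH group and the multiple bond is 9 carbons long (nonane).
A carboxylic acid (terminal –COOH) is the principal characteristic group, giving the suffix -oic acid.
A C=C double bond in the chain gives the infix -ene-.
The numbering direction is chosen so that the carboxylic acid carbon is C-1 by definition.
With this numbering: the double bond between C-6 and C-7; an ethyl group at C-6.
Assembling the pieces gives 6-ethylnon-6-enoic acid.

6-ethylnon-6-enoic acid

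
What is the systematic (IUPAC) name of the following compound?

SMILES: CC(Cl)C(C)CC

2-chloro-3-methylpentane

The longest continuous carbon chain has 5 atoms, so the parent hydride is pentane.
Number the chain so that the substituent locant set {2,3} is lower than {3,4} at the first point of difference.
This places a chloro group at C-2; a methyl group at C-3.
Prefixes are listed alphabetically: chloro, methyl.
Putting it together: 2-chloro-3-methylpentane.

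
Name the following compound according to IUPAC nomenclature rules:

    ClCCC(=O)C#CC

The longest chain bearing the carbonyl and the multiple bond is 6 carbons long (hexane).
A ketone (C=O on an internal carbon) is the principal characteristic group, giving the suffix -one.
There is one C≡C triple bond, indicated by the ending -yne.
Number the chain so that numbering from this end puts the carbonyl group at C-3 rather than C-4.
This places the carbonyl at C-3; the triple bond between C-4 and C-5; a chloro group at C-1.
Putting it together: 1-chlorohex-4-yn-3-one.

1-chlorohex-4-yn-3-one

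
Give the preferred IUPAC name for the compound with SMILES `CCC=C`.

The longest carbon chain that includes the multiple bond has 4 carbons, so the parent hydride is butane.
A C=C double bond in the chain gives the infix -ene-.
Number the chain so that numbering from this end puts the double bond at C-1 rather than C-3.
With this numbering: the double bond between C-1 and C-2.
Putting it together: but-1-ene.

but-1-ene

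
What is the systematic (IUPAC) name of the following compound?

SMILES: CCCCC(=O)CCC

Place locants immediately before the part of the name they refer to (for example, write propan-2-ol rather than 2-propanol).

The longest chain bearing the carbonyl is 8 carbons long (octane).
A ketone (C=O on an internal carbon) is the principal characteristic group, giving the suffix -one.
Choose the numbering such that numbering from this end puts the carbonyl group at C-4 rather than C-5.
With this numbering: the carbonyl at C-4.
Putting it together: octan-4-one.

octan-4-one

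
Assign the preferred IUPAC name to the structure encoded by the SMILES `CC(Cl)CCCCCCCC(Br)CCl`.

The parent chain contains 11 carbons (undecane).
Number the chain so that the substituent locant set {1,2,10} is lower than {2,10,11} at the first point of difference.
This places a bromo group at C-2; chloro groups at C-1 and C-10.
Substituent prefixes are cited in alphabetical order (multiplying prefixes like di-/tri- are ignored for ordering).
Putting it together: 2-bromo-1,10-dichloroundecane.

2-bromo-1,10-dichloroundecane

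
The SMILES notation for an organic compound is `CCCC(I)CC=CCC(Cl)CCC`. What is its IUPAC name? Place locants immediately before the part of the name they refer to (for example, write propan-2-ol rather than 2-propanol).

The longest chain bearing the multiple bond is 12 carbons long (dodecane).
The chain contains a C=C double bond, so the unsaturation ending is -ene.
The numbering direction is chosen so that the locant sets are identical either way, so the alphabetically earlier chloro substituent takes the lower locant (4 rather than 9).
That gives the double bond between C-6 and C-7; a chloro group at C-4; an iodo group at C-9.
Substituent prefixes are cited in alphabetical order (multiplying prefixes like di-/tri- are ignored for ordering).
The name is 4-chloro-9-iodododec-6-ene.

4-chloro-9-iodododec-6-ene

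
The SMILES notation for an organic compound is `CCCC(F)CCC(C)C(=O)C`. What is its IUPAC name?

The longest carbon chain that includes the carbonyl has 9 carbons, so the parent hydride is nonane.
The principal characteristic group is a ketone (C=O on an internal carbon), named with the suffix -one.
Choose the numbering such that numbering from this end puts the carbonyl group at C-2 rather than C-8.
With this numbering: the carbonyl at C-2; a fluoro group at C-6; a methyl group at C-3.
Substituent prefixes are cited in alphabetical order (multiplying prefixes like di-/tri- are ignored for ordering).
Assembling the pieces gives 6-fluoro-3-methylnonan-2-one.

6-fluoro-3-methylnonan-2-one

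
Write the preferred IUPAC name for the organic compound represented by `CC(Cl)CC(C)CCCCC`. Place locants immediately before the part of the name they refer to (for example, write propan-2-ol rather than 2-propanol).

The parent chain contains 9 carbons (nonane).
The numbering direction is chosen so that the substituent locant set {2,4} is lower than {6,8} at the first point of difference.
This places a chloro group at C-2; a methyl group at C-4.
Prefixes are listed alphabetically: chloro, methyl.
Assembling the pieces gives 2-chloro-4-methylnonane.

2-chloro-4-methylnonane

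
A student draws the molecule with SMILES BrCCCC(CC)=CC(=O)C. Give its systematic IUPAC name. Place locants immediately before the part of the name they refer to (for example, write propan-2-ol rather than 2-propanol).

7-bromo-4-ethylhept-3-en-2-one

Counting along the main chain through the carbonyl and the multiple bond gives 7 carbons: the parent is heptane.
A ketone (C=O on an internal carbon) is the principal characteristic group, giving the suffix -one.
There is one C=C double bond, indicated by the ending -ene.
Number the chain so that numbering from this end puts the carbonyl group at C-2 rather than C-6.
This places the carbonyl at C-2; the double bond between C-3 and C-4; a bromo group at C-7; an ethyl group at C-4.
Substituent prefixes are cited in alphabetical order (multiplying prefixes like di-/tri- are ignored for ordering).
Putting it together: 7-bromo-4-ethylhept-3-en-2-one.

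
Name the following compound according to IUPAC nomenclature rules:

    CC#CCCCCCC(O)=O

Counting along the main chain through the –COOH group and the multiple bond gives 9 carbons: the parent is nonane.
The principal characteristic group is a carboxylic acid (terminal –COOH), named with the suffix -oic acid.
A C≡C triple bond in the chain gives the infix -yne-.
Choose the numbering such that the carboxylic acid carbon is C-1 by definition.
This places the triple bond between C-7 and C-8.
The name is non-7-ynoic acid.

non-7-ynoic acid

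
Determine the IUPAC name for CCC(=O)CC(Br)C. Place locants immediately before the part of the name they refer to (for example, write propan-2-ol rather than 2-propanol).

5-bromohexan-3-one

The longest chain bearing the carbonyl is 6 carbons long (hexane).
The highest-priority functional group is a ketone (C=O on an internal carbon), so the name ends in -one.
Choose the numbering such that numbering from this end puts the carbonyl group at C-3 rather than C-4.
With this numbering: the carbonyl at C-3; a bromo group at C-5.
Putting it together: 5-bromohexan-3-one.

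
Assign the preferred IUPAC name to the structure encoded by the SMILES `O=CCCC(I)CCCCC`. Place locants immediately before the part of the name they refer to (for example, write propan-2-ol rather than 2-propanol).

4-iodononanal

Counting along the main chain through the –CHO group gives 9 carbons: the parent is nonane.
An aldehyde (terminal –CHO) is the principal characteristic group, giving the suffix -al.
Number the chain so that the aldehyde carbon is C-1 by definition.
This places an iodo group at C-4.
The name is 4-iodononanal.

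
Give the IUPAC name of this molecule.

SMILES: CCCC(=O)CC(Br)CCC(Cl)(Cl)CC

6-bromo-9,9-dichloroundecan-4-one

Counting along the main chain through the carbonyl gives 11 carbons: the parent is undecane.
The highest-priority functional group is a ketone (C=O on an internal carbon), so the name ends in -one.
Number the chain so that numbering from this end puts the carbonyl group at C-4 rather than C-8.
This places the carbonyl at C-4; a bromo group at C-6; two chloro groups at C-9.
Substituent prefixes are cited in alphabetical order (multiplying prefixes like di-/tri- are ignored for ordering).
Assembling the pieces gives 6-bromo-9,9-dichloroundecan-4-one.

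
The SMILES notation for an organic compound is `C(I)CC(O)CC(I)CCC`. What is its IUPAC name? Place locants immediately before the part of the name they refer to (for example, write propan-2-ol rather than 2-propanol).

1,5-diiodooctan-3-ol

Counting along the main chain through the –OH group gives 8 carbons: the parent is octane.
The highest-priority functional group is an alcohol (–OH), so the name ends in -ol.
Choose the numbering such that numbering from this end puts the hydroxyl group at C-3 rather than C-6.
This places the hydroxyl at C-3; iodo groups at C-1 and C-5.
The name is 1,5-diiodooctan-3-ol.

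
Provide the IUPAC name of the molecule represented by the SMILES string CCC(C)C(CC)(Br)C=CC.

Counting along the main chain through the multiple bond gives 7 carbons: the parent is heptane.
The chain contains a C=C double bond, so the unsaturation ending is -ene.
The numbering direction is chosen so that numbering from this end puts the double bond at C-2 rather than C-5.
That gives the double bond between C-2 and C-3; a bromo group at C-4; an ethyl group at C-4; a methyl group at C-5.
Prefixes are listed alphabetically: bromo, ethyl, methyl.
Putting it together: 4-bromo-4-ethyl-5-methylhept-2-ene.

4-bromo-4-ethyl-5-methylhept-2-ene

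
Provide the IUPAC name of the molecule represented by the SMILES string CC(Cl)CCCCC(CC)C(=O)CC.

9-chloro-4-ethyldecan-3-one

The longest carbon chain that includes the carbonyl has 10 carbons, so the parent hydride is decane.
A ketone (C=O on an internal carbon) is the principal characteristic group, giving the suffix -one.
Number the chain so that numbering from this end puts the carbonyl group at C-3 rather than C-8.
With this numbering: the carbonyl at C-3; a chloro group at C-9; an ethyl group at C-4.
Prefixes are listed alphabetically: chloro, ethyl.
Putting it together: 9-chloro-4-ethyldecan-3-one.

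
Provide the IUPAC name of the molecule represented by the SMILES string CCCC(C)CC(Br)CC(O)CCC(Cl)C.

7-bromo-2-chloro-9-methyldodecan-5-ol

Counting along the main chain through the –OH group gives 12 carbons: the parent is dodecane.
An alcohol (–OH) is the principal characteristic group, giving the suffix -ol.
The numbering direction is chosen so that numbering from this end puts the hydroxyl group at C-5 rather than C-8.
With this numbering: the hydroxyl at C-5; a bromo group at C-7; a chloro group at C-2; a methyl group at C-9.
The substituents are ordered alphabetically, ignoring any di-/tri- multipliers.
The name is 7-bromo-2-chloro-9-methyldodecan-5-ol.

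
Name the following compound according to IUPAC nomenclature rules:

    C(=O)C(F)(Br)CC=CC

The longest carbon chain that includes the –CHO group and the multiple bond has 6 carbons, so the parent hydride is hexane.
The highest-priority functional group is an aldehyde (terminal –CHO), so the name ends in -al.
A C=C double bond in the chain gives the infix -ene-.
The numbering direction is chosen so that the aldehyde carbon is C-1 by definition.
With this numbering: the double bond between C-4 and C-5; a bromo group at C-2; a fluoro group at C-2.
The substituents are ordered alphabetically, ignoring any di-/tri- multipliers.
Putting it together: 2-bromo-2-fluorohex-4-enal.

2-bromo-2-fluorohex-4-enal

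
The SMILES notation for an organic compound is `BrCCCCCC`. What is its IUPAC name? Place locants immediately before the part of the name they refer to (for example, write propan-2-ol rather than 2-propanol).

1-bromohexane

The parent chain contains 6 carbons (hexane).
The numbering direction is chosen so that the substituent locant set {1} is lower than {6} at the first point of difference.
With this numbering: a bromo group at C-1.
Assembling the pieces gives 1-bromohexane.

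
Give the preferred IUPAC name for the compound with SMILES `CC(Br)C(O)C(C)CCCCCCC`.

Counting along the main chain through the –OH group gives 11 carbons: the parent is undecane.
The highest-priority functional group is an alcohol (–OH), so the name ends in -ol.
Number the chain so that numbering from this end puts the hydroxyl group at C-3 rather than C-9.
That gives the hydroxyl at C-3; a bromo group at C-2; a methyl group at C-4.
Prefixes are listed alphabetically: bromo, methyl.
The name is 2-bromo-4-methylundecan-3-ol.

2-bromo-4-methylundecan-3-ol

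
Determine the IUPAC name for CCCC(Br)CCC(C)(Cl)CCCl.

6-bromo-1,3-dichloro-3-methylnonane

The longest continuous carbon chain has 9 atoms, so the parent hydride is nonane.
The numbering direction is chosen so that the substituent locant set {1,3,3,6} is lower than {4,7,7,9} at the first point of difference.
That gives a bromo group at C-6; chloro groups at C-1 and C-3; a methyl group at C-3.
Substituent prefixes are cited in alphabetical order (multiplying prefixes like di-/tri- are ignored for ordering).
Putting it together: 6-bromo-1,3-dichloro-3-methylnonane.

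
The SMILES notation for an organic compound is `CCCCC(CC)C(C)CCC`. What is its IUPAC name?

The longest continuous carbon chain has 9 atoms, so the parent hydride is nonane.
Choose the numbering such that the substituent locant set {4,5} is lower than {5,6} at the first point of difference.
With this numbering: an ethyl group at C-5; a methyl group at C-4.
Prefixes are listed alphabetically: ethyl, methyl.
Putting it together: 5-ethyl-4-methylnonane.

5-ethyl-4-methylnonane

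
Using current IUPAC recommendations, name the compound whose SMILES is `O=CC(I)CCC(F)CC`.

5-fluoro-2-iodoheptanal

Counting along the main chain through the –CHO group gives 7 carbons: the parent is heptane.
The principal characteristic group is an aldehyde (terminal –CHO), named with the suffix -al.
Choose the numbering such that the aldehyde carbon is C-1 by definition.
With this numbering: a fluoro group at C-5; an iodo group at C-2.
The substituents are ordered alphabetically, ignoring any di-/tri- multipliers.
The name is 5-fluoro-2-iodoheptanal.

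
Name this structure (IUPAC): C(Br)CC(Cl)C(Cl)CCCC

The parent chain contains 8 carbons (octane).
Choose the numbering such that the substituent locant set {1,3,4} is lower than {5,6,8} at the first point of difference.
With this numbering: a bromo group at C-1; chloro groups at C-3 and C-4.
Prefixes are listed alphabetically: bromo, chloro.
The name is 1-bromo-3,4-dichlorooctane.

1-bromo-3,4-dichlorooctane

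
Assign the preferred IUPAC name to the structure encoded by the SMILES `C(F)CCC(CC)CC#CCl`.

1-chloro-4-ethyl-7-fluorohept-1-yne

The longest carbon chain that includes the multiple bond has 7 carbons, so the parent hydride is heptane.
There is one C≡C triple bond, indicated by the ending -yne.
Choose the numbering such that numbering from this end puts the triple bond at C-1 rather than C-6.
That gives the triple bond between C-1 and C-2; a chloro group at C-1; an ethyl group at C-4; a fluoro group at C-7.
The substituents are ordered alphabetically, ignoring any di-/tri- multipliers.
Putting it together: 1-chloro-4-ethyl-7-fluorohept-1-yne.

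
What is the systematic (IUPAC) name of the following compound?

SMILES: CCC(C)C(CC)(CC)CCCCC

4,4-diethyl-3-methylnonane

The longest carbon chain is 9 atoms: the parent is nonane.
The numbering direction is chosen so that the substituent locant set {3,4,4} is lower than {6,6,7} at the first point of difference.
This places two ethyl groups at C-4; a methyl group at C-3.
Substituent prefixes are cited in alphabetical order (multiplying prefixes like di-/tri- are ignored for ordering).
Assembling the pieces gives 4,4-diethyl-3-methylnonane.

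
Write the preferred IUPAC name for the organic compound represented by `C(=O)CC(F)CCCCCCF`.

The longest carbon chain that includes the –CHO group has 9 carbons, so the parent hydride is nonane.
An aldehyde (terminal –CHO) is the principal characteristic group, giving the suffix -al.
The numbering direction is chosen so that the aldehyde carbon is C-1 by definition.
This places fluoro groups at C-3 and C-9.
The name is 3,9-difluorononanal.

3,9-difluorononanal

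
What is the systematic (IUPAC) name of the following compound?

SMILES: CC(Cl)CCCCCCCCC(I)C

The longest continuous carbon chain has 12 atoms, so the parent hydride is dodecane.
The numbering direction is chosen so that the locant sets are identical either way, so the alphabetically earlier chloro substituent takes the lower locant (2 rather than 11).
This places a chloro group at C-2; an iodo group at C-11.
The substituents are ordered alphabetically, ignoring any di-/tri- multipliers.
Assembling the pieces gives 2-chloro-11-iodododecane.

2-chloro-11-iodododecane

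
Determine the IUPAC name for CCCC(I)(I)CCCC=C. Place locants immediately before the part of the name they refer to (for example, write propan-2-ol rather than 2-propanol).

6,6-diiodonon-1-ene

Counting along the main chain through the multiple bond gives 9 carbons: the parent is nonane.
The chain contains a C=C double bond, so the unsaturation ending is -ene.
Choose the numbering such that numbering from this end puts the double bond at C-1 rather than C-8.
That gives the double bond between C-1 and C-2; two iodo groups at C-6.
Assembling the pieces gives 6,6-diiodonon-1-ene.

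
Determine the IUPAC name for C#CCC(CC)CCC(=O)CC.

The longest carbon chain that includes the carbonyl and the multiple bond has 9 carbons, so the parent hydride is nonane.
A ketone (C=O on an internal carbon) is the principal characteristic group, giving the suffix -one.
The chain contains a C≡C triple bond, so the unsaturation ending is -yne.
Choose the numbering such that numbering from this end puts the carbonyl group at C-3 rather than C-7.
This places the carbonyl at C-3; the triple bond between C-8 and C-9; an ethyl group at C-6.
The name is 6-ethylnon-8-yn-3-one.

6-ethylnon-8-yn-3-one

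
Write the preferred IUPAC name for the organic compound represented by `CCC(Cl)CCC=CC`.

The longest carbon chain that includes the multiple bond has 8 carbons, so the parent hydride is octane.
A C=C double bond in the chain gives the infix -ene-.
Number the chain so that numbering from this end puts the double bond at C-2 rather than C-6.
That gives the double bond between C-2 and C-3; a chloro group at C-6.
Assembling the pieces gives 6-chlorooct-2-ene.

6-chlorooct-2-ene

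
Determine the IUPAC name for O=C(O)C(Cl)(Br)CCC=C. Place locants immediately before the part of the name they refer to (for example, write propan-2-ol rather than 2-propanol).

2-bromo-2-chlorohex-5-enoic acid

The longest chain bearing the –COOH group and the multiple bond is 6 carbons long (hexane).
The highest-priority functional group is a carboxylic acid (terminal –COOH), so the name ends in -oic acid.
There is one C=C double bond, indicated by the ending -ene.
The numbering direction is chosen so that the carboxylic acid carbon is C-1 by definition.
This places the double bond between C-5 and C-6; a bromo group at C-2; a chloro group at C-2.
Substituent prefixes are cited in alphabetical order (multiplying prefixes like di-/tri- are ignored for ordering).
The name is 2-bromo-2-chlorohex-5-enoic acid.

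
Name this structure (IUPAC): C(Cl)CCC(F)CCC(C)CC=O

The longest carbon chain that includes the –CHO group has 9 carbons, so the parent hydride is nonane.
The principal characteristic group is an aldehyde (terminal –CHO), named with the suffix -al.
Number the chain so that the aldehyde carbon is C-1 by definition.
That gives a chloro group at C-9; a fluoro group at C-6; a methyl group at C-3.
Substituent prefixes are cited in alphabetical order (multiplying prefixes like di-/tri- are ignored for ordering).
Putting it together: 9-chloro-6-fluoro-3-methylnonanal.

9-chloro-6-fluoro-3-methylnonanal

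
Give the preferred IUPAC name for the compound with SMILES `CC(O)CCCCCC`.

The longest carbon chain that includes the –OH group has 8 carbons, so the parent hydride is octane.
An alcohol (–OH) is the principal characteristic group, giving the suffix -ol.
The numbering direction is chosen so that numbering from this end puts the hydroxyl group at C-2 rather than C-7.
With this numbering: the hydroxyl at C-2.
Assembling the pieces gives octan-2-ol.

octan-2-ol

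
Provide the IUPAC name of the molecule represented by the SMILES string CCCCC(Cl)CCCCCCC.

The longest continuous carbon chain has 12 atoms, so the parent hydride is dodecane.
Number the chain so that the substituent locant set {5} is lower than {8} at the first point of difference.
That gives a chloro group at C-5.
Assembling the pieces gives 5-chlorododecane.

5-chlorododecane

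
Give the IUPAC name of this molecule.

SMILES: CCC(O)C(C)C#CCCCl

8-chloro-4-methyloct-5-yn-3-ol

Counting along the main chain through the –OH group and the multiple bond gives 8 carbons: the parent is octane.
An alcohol (–OH) is the principal characteristic group, giving the suffix -ol.
There is one C≡C triple bond, indicated by the ending -yne.
Number the chain so that numbering from this end puts the hydroxyl group at C-3 rather than C-6.
With this numbering: the hydroxyl at C-3; the triple bond between C-5 and C-6; a chloro group at C-8; a methyl group at C-4.
Prefixes are listed alphabetically: chloro, methyl.
Putting it together: 8-chloro-4-methyloct-5-yn-3-ol.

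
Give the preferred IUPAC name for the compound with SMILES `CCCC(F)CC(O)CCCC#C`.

8-fluoroundec-1-yn-6-ol

The longest chain bearing the –OH group and the multiple bond is 11 carbons long (undecane).
The principal characteristic group is an alcohol (–OH), named with the suffix -ol.
The chain contains a C≡C triple bond, so the unsaturation ending is -yne.
The numbering direction is chosen so that numbering from this end puts the triple bond at C-1 rather than C-10.
This places the hydroxyl at C-6; the triple bond between C-1 and C-2; a fluoro group at C-8.
Putting it together: 8-fluoroundec-1-yn-6-ol.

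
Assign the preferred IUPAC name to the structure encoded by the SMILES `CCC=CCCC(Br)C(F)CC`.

The longest carbon chain that includes the multiple bond has 10 carbons, so the parent hydride is decane.
There is one C=C double bond, indicated by the ending -ene.
Choose the numbering such that numbering from this end puts the double bond at C-3 rather than C-7.
That gives the double bond between C-3 and C-4; a bromo group at C-7; a fluoro group at C-8.
The substituents are ordered alphabetically, ignoring any di-/tri- multipliers.
Assembling the pieces gives 7-bromo-8-fluorodec-3-ene.

7-bromo-8-fluorodec-3-ene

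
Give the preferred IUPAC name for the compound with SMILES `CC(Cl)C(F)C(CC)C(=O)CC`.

6-chloro-4-ethyl-5-fluoroheptan-3-one

The longest chain bearing the carbonyl is 7 carbons long (heptane).
The highest-priority functional group is a ketone (C=O on an internal carbon), so the name ends in -one.
The numbering direction is chosen so that numbering from this end puts the carbonyl group at C-3 rather than C-5.
With this numbering: the carbonyl at C-3; a chloro group at C-6; an ethyl group at C-4; a fluoro group at C-5.
The substituents are ordered alphabetically, ignoring any di-/tri- multipliers.
The name is 6-chloro-4-ethyl-5-fluoroheptan-3-one.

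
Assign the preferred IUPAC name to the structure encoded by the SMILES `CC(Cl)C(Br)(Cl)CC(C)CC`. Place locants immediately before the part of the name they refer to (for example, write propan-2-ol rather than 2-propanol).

3-bromo-2,3-dichloro-5-methylheptane

The longest carbon chain is 7 atoms: the parent is heptane.
The numbering direction is chosen so that the substituent locant set {2,3,3,5} is lower than {3,5,5,6} at the first point of difference.
With this numbering: a bromo group at C-3; chloro groups at C-2 and C-3; a methyl group at C-5.
Prefixes are listed alphabetically: bromo, chloro, methyl.
The name is 3-bromo-2,3-dichloro-5-methylheptane.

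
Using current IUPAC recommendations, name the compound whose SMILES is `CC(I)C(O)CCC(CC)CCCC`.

6-ethyl-2-iododecan-3-ol

The longest chain bearing the –OH group is 10 carbons long (decane).
An alcohol (–OH) is the principal characteristic group, giving the suffix -ol.
The numbering direction is chosen so that numbering from this end puts the hydroxyl group at C-3 rather than C-8.
This places the hydroxyl at C-3; an ethyl group at C-6; an iodo group at C-2.
Prefixes are listed alphabetically: ethyl, iodo.
Assembling the pieces gives 6-ethyl-2-iododecan-3-ol.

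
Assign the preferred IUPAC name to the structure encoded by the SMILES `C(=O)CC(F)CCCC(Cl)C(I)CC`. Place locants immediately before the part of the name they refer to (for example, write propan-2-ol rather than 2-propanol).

The longest carbon chain that includes the –CHO group has 10 carbons, so the parent hydride is decane.
An aldehyde (terminal –CHO) is the principal characteristic group, giving the suffix -al.
Number the chain so that the aldehyde carbon is C-1 by definition.
That gives a chloro group at C-7; a fluoro group at C-3; an iodo group at C-8.
Substituent prefixes are cited in alphabetical order (multiplying prefixes like di-/tri- are ignored for ordering).
Assembling the pieces gives 7-chloro-3-fluoro-8-iododecanal.

7-chloro-3-fluoro-8-iododecanal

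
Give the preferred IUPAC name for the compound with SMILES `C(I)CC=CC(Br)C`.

5-bromo-1-iodohex-3-ene

The longest carbon chain that includes the multiple bond has 6 carbons, so the parent hydride is hexane.
A C=C double bond in the chain gives the infix -ene-.
The numbering direction is chosen so that the substituent locant set {1,5} is lower than {2,6} at the first point of difference.
With this numbering: the double bond between C-3 and C-4; a bromo group at C-5; an iodo group at C-1.
Substituent prefixes are cited in alphabetical order (multiplying prefixes like di-/tri- are ignored for ordering).
Putting it together: 5-bromo-1-iodohex-3-ene.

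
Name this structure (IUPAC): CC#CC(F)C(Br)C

The longest chain bearing the multiple bond is 6 carbons long (hexane).
There is one C≡C triple bond, indicated by the ending -yne.
Number the chain so that numbering from this end puts the triple bond at C-2 rather than C-4.
That gives the triple bond between C-2 and C-3; a bromo group at C-5; a fluoro group at C-4.
Prefixes are listed alphabetically: bromo, fluoro.
Assembling the pieces gives 5-bromo-4-fluorohex-2-yne.

5-bromo-4-fluorohex-2-yne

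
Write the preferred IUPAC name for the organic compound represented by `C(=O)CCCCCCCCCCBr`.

The longest carbon chain that includes the –CHO group has 11 carbons, so the parent hydride is undecane.
An aldehyde (terminal –CHO) is the principal characteristic group, giving the suffix -al.
Number the chain so that the aldehyde carbon is C-1 by definition.
With this numbering: a bromo group at C-11.
Putting it together: 11-bromoundecanal.

11-bromoundecanal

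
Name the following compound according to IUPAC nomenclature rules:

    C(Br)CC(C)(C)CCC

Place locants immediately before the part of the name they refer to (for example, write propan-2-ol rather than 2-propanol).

The longest carbon chain is 6 atoms: the parent is hexane.
The numbering direction is chosen so that the substituent locant set {1,3,3} is lower than {4,4,6} at the first point of difference.
That gives a bromo group at C-1; two methyl groups at C-3.
Prefixes are listed alphabetically: bromo, methyl.
Assembling the pieces gives 1-bromo-3,3-dimethylhexane.

1-bromo-3,3-dimethylhexane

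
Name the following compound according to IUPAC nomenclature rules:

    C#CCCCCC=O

The longest chain bearing the –CHO group and the multiple bond is 7 carbons long (heptane).
An aldehyde (terminal –CHO) is the principal characteristic group, giving the suffix -al.
The chain contains a C≡C triple bond, so the unsaturation ending is -yne.
Choose the numbering such that the aldehyde carbon is C-1 by definition.
That gives the triple bond between C-6 and C-7.
The name is hept-6-ynal.

hept-6-ynal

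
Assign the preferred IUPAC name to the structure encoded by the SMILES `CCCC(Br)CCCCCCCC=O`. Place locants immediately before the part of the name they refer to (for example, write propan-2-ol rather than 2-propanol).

9-bromododecanal

Counting along the main chain through the –CHO group gives 12 carbons: the parent is dodecane.
An aldehyde (terminal –CHO) is the principal characteristic group, giving the suffix -al.
Number the chain so that the aldehyde carbon is C-1 by definition.
This places a bromo group at C-9.
The name is 9-bromododecanal.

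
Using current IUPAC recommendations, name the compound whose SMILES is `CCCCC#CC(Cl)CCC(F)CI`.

7-chloro-10-fluoro-11-iodoundec-5-yne

Counting along the main chain through the multiple bond gives 11 carbons: the parent is undecane.
There is one C≡C triple bond, indicated by the ending -yne.
The numbering direction is chosen so that numbering from this end puts the triple bond at C-5 rather than C-6.
This places the triple bond between C-5 and C-6; a chloro group at C-7; a fluoro group at C-10; an iodo group at C-11.
Prefixes are listed alphabetically: chloro, fluoro, iodo.
The name is 7-chloro-10-fluoro-11-iodoundec-5-yne.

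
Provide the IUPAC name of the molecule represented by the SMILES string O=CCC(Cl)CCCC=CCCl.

The longest carbon chain that includes the –CHO group and the multiple bond has 9 carbons, so the parent hydride is nonane.
The highest-priority functional group is an aldehyde (terminal –CHO), so the name ends in -al.
The chain contains a C=C double bond, so the unsaturation ending is -ene.
The numbering direction is chosen so that the aldehyde carbon is C-1 by definition.
This places the double bond between C-7 and C-8; chloro groups at C-3 and C-9.
Assembling the pieces gives 3,9-dichloronon-7-enal.

3,9-dichloronon-7-enal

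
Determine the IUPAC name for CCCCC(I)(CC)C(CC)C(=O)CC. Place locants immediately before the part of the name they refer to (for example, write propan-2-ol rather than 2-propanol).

The longest chain bearing the carbonyl is 9 carbons long (nonane).
The highest-priority functional group is a ketone (C=O on an internal carbon), so the name ends in -one.
Choose the numbering such that numbering from this end puts the carbonyl group at C-3 rather than C-7.
With this numbering: the carbonyl at C-3; ethyl groups at C-4 and C-5; an iodo group at C-5.
Substituent prefixes are cited in alphabetical order (multiplying prefixes like di-/tri- are ignored for ordering).
Assembling the pieces gives 4,5-diethyl-5-iodononan-3-one.

4,5-diethyl-5-iodononan-3-one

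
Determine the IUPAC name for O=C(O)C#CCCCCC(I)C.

8-iodonon-2-ynoic acid

The longest carbon chain that includes the –COOH group and the multiple bond has 9 carbons, so the parent hydride is nonane.
The highest-priority functional group is a carboxylic acid (terminal –COOH), so the name ends in -oic acid.
There is one C≡C triple bond, indicated by the ending -yne.
Choose the numbering such that the carboxylic acid carbon is C-1 by definition.
This places the triple bond between C-2 and C-3; an iodo group at C-8.
Putting it together: 8-iodonon-2-ynoic acid.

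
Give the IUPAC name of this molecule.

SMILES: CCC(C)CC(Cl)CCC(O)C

Counting along the main chain through the –OH group gives 9 carbons: the parent is nonane.
The principal characteristic group is an alcohol (–OH), named with the suffix -ol.
The numbering direction is chosen so that numbering from this end puts the hydroxyl group at C-2 rather than C-8.
That gives the hydroxyl at C-2; a chloro group at C-5; a methyl group at C-7.
Prefixes are listed alphabetically: chloro, methyl.
Putting it together: 5-chloro-7-methylnonan-2-ol.

5-chloro-7-methylnonan-2-ol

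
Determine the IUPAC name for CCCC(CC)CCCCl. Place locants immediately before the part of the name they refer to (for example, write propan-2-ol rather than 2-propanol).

1-chloro-4-ethylheptane

The longest continuous carbon chain has 7 atoms, so the parent hydride is heptane.
The numbering direction is chosen so that the substituent locant set {1,4} is lower than {4,7} at the first point of difference.
That gives a chloro group at C-1; an ethyl group at C-4.
Substituent prefixes are cited in alphabetical order (multiplying prefixes like di-/tri- are ignored for ordering).
Assembling the pieces gives 1-chloro-4-ethylheptane.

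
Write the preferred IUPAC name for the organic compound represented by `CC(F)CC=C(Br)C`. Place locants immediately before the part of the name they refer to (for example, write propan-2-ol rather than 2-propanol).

The longest chain bearing the multiple bond is 6 carbons long (hexane).
A C=C double bond in the chain gives the infix -ene-.
Choose the numbering such that numbering from this end puts the double bond at C-2 rather than C-4.
This places the double bond between C-2 and C-3; a bromo group at C-2; a fluoro group at C-5.
Prefixes are listed alphabetically: bromo, fluoro.
Assembling the pieces gives 2-bromo-5-fluorohex-2-ene.

2-bromo-5-fluorohex-2-ene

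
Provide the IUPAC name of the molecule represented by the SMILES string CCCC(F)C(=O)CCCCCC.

The longest chain bearing the carbonyl is 11 carbons long (undecane).
The highest-priority functional group is a ketone (C=O on an internal carbon), so the name ends in -one.
Choose the numbering such that numbering from this end puts the carbonyl group at C-5 rather than C-7.
With this numbering: the carbonyl at C-5; a fluoro group at C-4.
Putting it together: 4-fluoroundecan-5-one.

4-fluoroundecan-5-one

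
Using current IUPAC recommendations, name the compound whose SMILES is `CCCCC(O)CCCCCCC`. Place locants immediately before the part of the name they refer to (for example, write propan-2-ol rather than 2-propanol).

dodecan-5-ol

Counting along the main chain through the –OH group gives 12 carbons: the parent is dodecane.
The highest-priority functional group is an alcohol (–OH), so the name ends in -ol.
Number the chain so that numbering from this end puts the hydroxyl group at C-5 rather than C-8.
With this numbering: the hydroxyl at C-5.
The name is dodecan-5-ol.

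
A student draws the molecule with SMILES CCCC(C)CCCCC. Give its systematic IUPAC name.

The parent chain contains 9 carbons (nonane).
Choose the numbering such that the substituent locant set {4} is lower than {6} at the first point of difference.
With this numbering: a methyl group at C-4.
Putting it together: 4-methylnonane.

4-methylnonane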